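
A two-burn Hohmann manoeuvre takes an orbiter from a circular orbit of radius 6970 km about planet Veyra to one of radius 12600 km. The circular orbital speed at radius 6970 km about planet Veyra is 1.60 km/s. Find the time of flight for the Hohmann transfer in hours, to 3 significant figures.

From the circular-orbit relation v² = μ/r at r = 6970 km: μ = v²r = (1.60)² × 6970 = 17843.2 km³/s².
Transfer-ellipse semi-major axis a_t = (r₁ + r₂)/2 = (6970 + 12600)/2 = 9785 km.
By Kepler's third law the transfer-orbit period is T = 2π√(a_t³/μ), so t = T/2 = 22760 s.
Converting: 22760 s ÷ 3600 s/hour = 6.32 hours.

t = 6.32 hours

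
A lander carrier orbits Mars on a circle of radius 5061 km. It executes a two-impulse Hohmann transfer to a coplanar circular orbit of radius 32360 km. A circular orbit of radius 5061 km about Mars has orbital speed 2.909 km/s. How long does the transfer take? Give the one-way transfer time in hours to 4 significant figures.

t = 10.79 hours

From the circular-orbit relation v² = μ/r at r = 5061 km: μ = v²r = (2.909)² × 5061 = 42827.6 km³/s².
Semi-major axis of the transfer orbit: a_t = (5061 + 32360)/2 = 18710.5 km.
By Kepler's third law the transfer-orbit period is T = 2π√(a_t³/μ), so t = T/2 = 38850 s.
Converting: 38850 s ÷ 3600 s/hour = 10.79 hours.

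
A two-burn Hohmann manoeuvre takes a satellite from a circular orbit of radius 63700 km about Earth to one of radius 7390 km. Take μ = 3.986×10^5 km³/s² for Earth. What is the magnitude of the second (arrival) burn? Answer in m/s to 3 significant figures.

Transfer-ellipse semi-major axis a_t = (r₁ + r₂)/2 = (63700 + 7390)/2 = 35545 km.
On the circular orbit at r = 7390 km, v_c = √(μ/r) = 7.34423 km/s.
Vis-viva on the transfer ellipse at r = 7390 km gives v_t = √[μ(2/r − 1/a_t)] = 9.83166 km/s.
Δv₂ = |v_t − v_c| = |9.83166 − 7.34423| = 2.487 km/s.

Δv₂ = 2490 m/s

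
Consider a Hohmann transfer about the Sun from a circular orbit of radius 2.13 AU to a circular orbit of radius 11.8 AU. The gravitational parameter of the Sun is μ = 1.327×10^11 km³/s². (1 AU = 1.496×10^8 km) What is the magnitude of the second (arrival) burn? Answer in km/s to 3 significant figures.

Δv₂ = 3.88 km/s

In km: r₁ = 2.13 × 1.496×10^8 = 3.18648×10^8 km; r₂ = 11.8 × 1.496×10^8 = 1.76528×10^9 km.
Semi-major axis of the transfer orbit: a_t = (3.18648×10^8 + 1.76528×10^9)/2 = 1.041964×10^9 km.
Circular speed at r = 1.76528×10^9 km: v_c = √(μ/r) = 8.67019 km/s.
Transfer-orbit speed at the same r (vis-viva, a = a_t): v_t = √[μ(2/r − 1/a_t)] = 4.79466 km/s.
Δv₂ = |v_t − v_c| = |4.79466 − 8.67019| = 3.876 km/s.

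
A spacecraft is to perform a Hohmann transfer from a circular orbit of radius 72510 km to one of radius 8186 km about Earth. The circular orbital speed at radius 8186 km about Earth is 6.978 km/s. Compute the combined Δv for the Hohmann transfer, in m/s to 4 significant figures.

Δv = 3665 m/s

From the circular-orbit relation v² = μ/r at r = 8186 km: μ = v²r = (6.978)² × 8186 = 3.98597×10^5 km³/s².
Transfer-ellipse semi-major axis a_t = (r₁ + r₂)/2 = (72510 + 8186)/2 = 40348 km.
At r₁ the circular-orbit speed is v₁ = √(μ/r₁) = 2.345 km/s.
Transfer-orbit speed at r₁ (v² = μ(2/r − 1/a)): v_a = √[μ(2/r₁ − 1/a_t)] = 1.056 km/s.
First burn Δv₁ = |v_a − v₁| = 1.289 km/s.
At r₂, v₂ = √(μ/r₂) = 6.978 km/s.
Transfer-orbit speed at r₂: v_p = √[μ(2/r₂ − 1/a_t)] = 9.354 km/s.
Second burn Δv₂ = |v₂ − v_p| = 2.376 km/s.
Total Δv = Δv₁ + Δv₂ = 3.665 km/s.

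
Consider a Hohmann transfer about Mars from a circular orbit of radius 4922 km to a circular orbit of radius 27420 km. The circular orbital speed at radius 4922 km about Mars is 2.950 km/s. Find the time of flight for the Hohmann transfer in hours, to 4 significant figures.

From the circular-orbit relation v² = μ/r at r = 4922 km: μ = v²r = (2.950)² × 4922 = 42833.7 km³/s².
Transfer-ellipse semi-major axis a_t = (r₁ + r₂)/2 = (4922 + 27420)/2 = 16171 km.
Transfer time t = π√(a_t³/μ) = π√((16171)³ / 42833.7) = 31215 s.
Converting: 31215 s ÷ 3600 s/hour = 8.671 hours.

t = 8.671 hours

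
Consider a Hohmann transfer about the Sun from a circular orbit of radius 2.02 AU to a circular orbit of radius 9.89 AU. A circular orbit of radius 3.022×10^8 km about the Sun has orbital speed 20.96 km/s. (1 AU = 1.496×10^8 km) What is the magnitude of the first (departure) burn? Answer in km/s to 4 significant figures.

From the circular-orbit relation v² = μ/r at r = 3.022×10^8 km: μ = v²r = (20.96)² × 3.022×10^8 = 1.32763×10^11 km³/s².
In km: r₁ = 2.02 × 1.496×10^8 = 3.02192×10^8 km; r₂ = 9.89 × 1.496×10^8 = 1.479544×10^9 km.
The Hohmann ellipse has a_t = (r₁ + r₂)/2 = 8.90868×10^8 km.
Circular speed at r = 3.02192×10^8 km: v_c = √(μ/r) = 20.960 km/s.
Transfer-orbit speed at the same r (vis-viva, a = a_t): v_t = √[μ(2/r − 1/a_t)] = 27.012 km/s.
Δv₁ = |v_t − v_c| = |27.012 − 20.960| = 6.052 km/s.

Δv₁ = 6.052 km/s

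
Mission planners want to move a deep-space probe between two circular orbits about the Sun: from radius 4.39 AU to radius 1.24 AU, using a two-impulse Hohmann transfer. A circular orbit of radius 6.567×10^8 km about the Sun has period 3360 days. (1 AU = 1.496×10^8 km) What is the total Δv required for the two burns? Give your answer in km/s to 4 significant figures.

Δv = 11.43 km/s

From Kepler's third law T² = 4π²r³/μ at r = 6.567×10^8 km, T = 3360 days = 3360 × 86400 s = 2.90304×10^8 s: μ = 4π²r³/T² = 1.32665×10^11 km³/s².
In km: r₁ = 4.39 × 1.496×10^8 = 6.56744×10^8 km; r₂ = 1.24 × 1.496×10^8 = 1.85504×10^8 km.
Semi-major axis of the transfer orbit: a_t = (6.56744×10^8 + 1.85504×10^8)/2 = 4.21124×10^8 km.
At r₁ the circular-orbit speed is v₁ = √(μ/r₁) = 14.213 km/s.
On the transfer ellipse at r₁, vis-viva gives v_a = √[μ(2/r₁ − 1/a_t)] = 9.4330 km/s.
First burn Δv₁ = |v_a − v₁| = 4.780 km/s.
Circular speed at r₂: v₂ = √(μ/r₂) = 26.742 km/s.
Transfer-orbit speed at r₂: v_p = √[μ(2/r₂ − 1/a_t)] = 33.396 km/s.
Second burn Δv₂ = |v₂ − v_p| = 6.654 km/s.
Δv = Δv₁ + Δv₂ = 4.780 + 6.654 = 11.43 km/s.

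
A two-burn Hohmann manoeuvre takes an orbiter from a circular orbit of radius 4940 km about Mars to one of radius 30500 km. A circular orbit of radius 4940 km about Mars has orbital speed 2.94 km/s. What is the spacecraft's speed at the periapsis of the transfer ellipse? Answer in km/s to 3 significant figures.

v = 3.86 km/s

From the circular-orbit relation v² = μ/r at r = 4940 km: μ = v²r = (2.94)² × 4940 = 42699.4 km³/s².
Semi-major axis of the transfer orbit: a_t = (4940 + 30500)/2 = 17720 km.
At periapsis, r = 4940 km.
Vis-viva: v = √[μ(2/r − 1/a_t)] = √[42699.4 × (2/4940 − 1/17720)] = 3.857 km/s.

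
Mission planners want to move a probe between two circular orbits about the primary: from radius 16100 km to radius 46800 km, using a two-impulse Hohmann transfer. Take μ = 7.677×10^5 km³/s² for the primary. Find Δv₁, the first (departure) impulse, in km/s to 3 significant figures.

Δv₁ = 1.52 km/s

Semi-major axis of the transfer orbit: a_t = (16100 + 46800)/2 = 31450 km.
Circular speed at r = 16100 km: v_c = √(μ/r) = 6.9053 km/s.
Transfer-orbit speed at the same r (vis-viva, a = a_t): v_t = √[μ(2/r − 1/a_t)] = 8.4236 km/s.
Δv₁ = |v_t − v_c| = |8.4236 − 6.9053| = 1.518 km/s.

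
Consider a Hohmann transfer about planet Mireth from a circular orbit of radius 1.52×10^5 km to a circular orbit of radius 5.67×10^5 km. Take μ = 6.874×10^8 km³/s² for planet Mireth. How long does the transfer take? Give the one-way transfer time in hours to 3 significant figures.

Transfer-ellipse semi-major axis a_t = (r₁ + r₂)/2 = (1.520×10^5 + 5.670×10^5)/2 = 3.595×10^5 km.
Half the transfer-orbit period gives t = π√(a_t³/μ) = 25828 s.
Converting: 25828 s ÷ 3600 s/hour = 7.17 hours.

t = 7.17 hours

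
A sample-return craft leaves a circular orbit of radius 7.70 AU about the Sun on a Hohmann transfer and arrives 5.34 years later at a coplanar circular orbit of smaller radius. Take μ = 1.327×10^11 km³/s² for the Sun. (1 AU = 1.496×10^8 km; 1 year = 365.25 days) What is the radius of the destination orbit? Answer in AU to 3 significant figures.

r₂ = 2.00 AU

In km: r₁ = 7.70 × 1.496×10^8 = 1.15192×10^9 km.
Transfer time t = 5.34 years × 365.25 × 86400 s = 1.68517584×10^8 s, and t = π√(a_t³/μ).
So a_t = (μ t²/π²)^(1/3) = (1.327×10^11 × (1.68517584×10^8)² / π²)^(1/3) = 7.2547×10^8 km.
Since a_t = (r₁ + r₂)/2, r₂ = 2a_t − r₁ = 2×7.2547×10^8 − 1.15192×10^9 = 2.9902×10^8 km.
In AU: r₂ = 2.9902×10^8 / 1.496×10^8 = 2.00 AU.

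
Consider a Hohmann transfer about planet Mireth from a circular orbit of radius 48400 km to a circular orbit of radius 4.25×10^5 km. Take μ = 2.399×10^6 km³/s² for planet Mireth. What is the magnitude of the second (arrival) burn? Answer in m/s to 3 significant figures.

Δv₂ = 1300 m/s

Transfer-ellipse semi-major axis a_t = (r₁ + r₂)/2 = (48400 + 4.250×10^5)/2 = 2.367×10^5 km.
On the circular orbit at r = 4.250×10^5 km, v_c = √(μ/r) = 2.376 km/s.
Transfer-orbit speed at the same r (vis-viva, a = a_t): v_t = √[μ(2/r − 1/a_t)] = 1.074 km/s.
Δv₂ = |v_t − v_c| = |1.074 − 2.376| = 1.302 km/s.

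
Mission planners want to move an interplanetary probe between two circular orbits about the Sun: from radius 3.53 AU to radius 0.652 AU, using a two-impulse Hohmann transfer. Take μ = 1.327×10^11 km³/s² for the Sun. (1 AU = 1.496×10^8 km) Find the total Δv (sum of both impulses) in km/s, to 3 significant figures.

Δv = 18.0 km/s

In km: r₁ = 3.53 × 1.496×10^8 = 5.28088×10^8 km; r₂ = 0.652 × 1.496×10^8 = 9.75392×10^7 km.
The Hohmann ellipse has a_t = (r₁ + r₂)/2 = 3.128136×10^8 km.
At r₁ the circular-orbit speed is v₁ = √(μ/r₁) = 15.852 km/s.
On the transfer ellipse at r₁, v² = μ(2/r − 1/a) gives v_a = √[μ(2/r₁ − 1/a_t)] = 8.8517 km/s.
First burn Δv₁ = |v_a − v₁| = 7.000 km/s.
Circular speed at r₂: v₂ = √(μ/r₂) = 36.88 km/s.
Transfer-orbit speed at r₂: v_p = √[μ(2/r₂ − 1/a_t)] = 47.92 km/s.
Second burn Δv₂ = |v₂ − v_p| = 11.04 km/s.
Δv = Δv₁ + Δv₂ = 7.000 + 11.04 = 18.04 km/s.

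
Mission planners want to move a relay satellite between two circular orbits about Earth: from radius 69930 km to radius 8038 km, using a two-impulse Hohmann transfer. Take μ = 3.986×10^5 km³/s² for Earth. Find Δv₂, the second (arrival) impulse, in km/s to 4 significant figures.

Δv₂ = 2.390 km/s

The Hohmann ellipse has a_t = (r₁ + r₂)/2 = 38984 km.
Circular speed at r = 8038 km: v_c = √(μ/r) = 7.042 km/s.
Transfer-orbit speed at the same r (vis-viva, a = a_t): v_t = √[μ(2/r − 1/a_t)] = 9.432 km/s.
Δv₂ = |v_t − v_c| = |9.432 − 7.042| = 2.390 km/s.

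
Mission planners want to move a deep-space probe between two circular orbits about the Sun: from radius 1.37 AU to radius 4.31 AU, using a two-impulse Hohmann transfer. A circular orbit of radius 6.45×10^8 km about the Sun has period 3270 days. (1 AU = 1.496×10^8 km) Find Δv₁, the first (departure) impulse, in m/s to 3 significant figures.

Δv₁ = 5900 m/s

From Kepler's third law T² = 4π²r³/μ at r = 6.45×10^8 km, T = 3270 days = 3270 × 86400 s = 2.82528×10^8 s: μ = 4π²r³/T² = 1.32714×10^11 km³/s².
In km: r₁ = 1.37 × 1.496×10^8 = 2.04952×10^8 km; r₂ = 4.31 × 1.496×10^8 = 6.44776×10^8 km.
The Hohmann ellipse has a_t = (r₁ + r₂)/2 = 4.24864×10^8 km.
On the circular orbit at r = 2.04952×10^8 km, v_c = √(μ/r) = 25.447 km/s.
Vis-viva on the transfer ellipse at r = 2.04952×10^8 km gives v_t = √[μ(2/r − 1/a_t)] = 31.348 km/s.
Δv₁ = |v_t − v_c| = |31.348 − 25.447| = 5.901 km/s.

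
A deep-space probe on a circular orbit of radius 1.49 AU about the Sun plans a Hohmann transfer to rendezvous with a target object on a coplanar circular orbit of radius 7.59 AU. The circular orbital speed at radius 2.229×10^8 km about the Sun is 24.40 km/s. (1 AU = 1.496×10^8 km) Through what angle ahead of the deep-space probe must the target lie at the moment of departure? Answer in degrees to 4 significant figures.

From the circular-orbit relation v² = μ/r at r = 2.229×10^8 km: μ = v²r = (24.40)² × 2.229×10^8 = 1.32706×10^11 km³/s².
In km: r₁ = 1.49 × 1.496×10^8 = 2.22904×10^8 km; r₂ = 7.59 × 1.496×10^8 = 1.135464×10^9 km.
Transfer-ellipse semi-major axis a_t = (r₁ + r₂)/2 = (2.22904×10^8 + 1.135464×10^9)/2 = 6.79184×10^8 km.
The half-period of the transfer ellipse is t = π√(a_t³/μ) = 1.5265×10^8 s.
The target's mean motion on its circular orbit is ω₂ = √(μ/r₂³) = 9.5210×10^-9 rad/s.
Angle swept by the target during transfer: ω₂·t = 1.4534 rad = 83.27°.
The deep-space probe traverses 180° on the transfer ellipse, so the target must lead by 180° − 83.27° = 96.73°.

φ = 96.73°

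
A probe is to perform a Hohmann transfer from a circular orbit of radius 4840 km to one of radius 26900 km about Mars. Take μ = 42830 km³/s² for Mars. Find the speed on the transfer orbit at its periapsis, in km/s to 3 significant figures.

Semi-major axis of the transfer orbit: a_t = (4840 + 26900)/2 = 15870 km.
The periapsis of the transfer ellipse is at r = 4840 km.
Vis-viva: v = √[μ(2/r − 1/a_t)] = √[42830 × (2/4840 − 1/15870)] = 3.873 km/s.

v = 3.87 km/s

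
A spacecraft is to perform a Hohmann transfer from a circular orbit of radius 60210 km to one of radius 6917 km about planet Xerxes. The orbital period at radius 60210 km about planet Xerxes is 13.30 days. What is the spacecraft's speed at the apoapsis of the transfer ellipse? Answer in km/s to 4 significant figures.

From Kepler's third law T² = 4π²r³/μ at r = 60210 km, T = 13.30 days = 13.30 × 86400 s = 1.14912×10^6 s: μ = 4π²r³/T² = 6525.82 km³/s².
The Hohmann ellipse has a_t = (r₁ + r₂)/2 = 33563.5 km.
The apoapsis of the transfer ellipse is at r = 60210 km.
Vis-viva: v = √[μ(2/r − 1/a_t)] = √[6525.82 × (2/60210 − 1/33563.5)] = 0.1495 km/s.

v = 0.1495 km/s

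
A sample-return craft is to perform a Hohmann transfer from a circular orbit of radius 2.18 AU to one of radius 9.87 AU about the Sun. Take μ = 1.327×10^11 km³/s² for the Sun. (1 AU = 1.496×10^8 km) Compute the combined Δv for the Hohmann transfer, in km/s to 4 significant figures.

Δv = 9.424 km/s

In km: r₁ = 2.18 × 1.496×10^8 = 3.26128×10^8 km; r₂ = 9.87 × 1.496×10^8 = 1.476552×10^9 km.
Transfer-ellipse semi-major axis a_t = (r₁ + r₂)/2 = (3.26128×10^8 + 1.476552×10^9)/2 = 9.0134×10^8 km.
Circular speed at r₁: v₁ = √(μ/r₁) = √(1.327×10^11/3.26128×10^8) = 20.172 km/s.
On the transfer ellipse at r₁, v² = μ(2/r − 1/a) gives v_p = √[μ(2/r₁ − 1/a_t)] = 25.818 km/s.
First burn Δv₁ = |v_p − v₁| = 5.646 km/s.
Circular speed at r₂: v₂ = √(μ/r₂) = 9.480 km/s.
Transfer-orbit speed at r₂: v_a = √[μ(2/r₂ − 1/a_t)] = 5.702 km/s.
Second burn Δv₂ = |v₂ − v_a| = 3.778 km/s.
Δv = Δv₁ + Δv₂ = 5.646 + 3.778 = 9.424 km/s.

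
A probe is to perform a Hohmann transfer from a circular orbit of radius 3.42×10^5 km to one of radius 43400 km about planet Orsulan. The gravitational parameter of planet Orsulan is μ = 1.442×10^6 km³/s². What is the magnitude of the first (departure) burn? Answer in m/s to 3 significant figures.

Δv₁ = 1080 m/s

The Hohmann ellipse has a_t = (r₁ + r₂)/2 = 1.927×10^5 km.
On the circular orbit at r = 3.420×10^5 km, v_c = √(μ/r) = 2.0534 km/s.
Transfer-orbit speed at the same r (vis-viva, a = a_t): v_t = √[μ(2/r − 1/a_t)] = 0.97448 km/s.
Δv₁ = |v_t − v_c| = |0.97448 − 2.0534| = 1.079 km/s.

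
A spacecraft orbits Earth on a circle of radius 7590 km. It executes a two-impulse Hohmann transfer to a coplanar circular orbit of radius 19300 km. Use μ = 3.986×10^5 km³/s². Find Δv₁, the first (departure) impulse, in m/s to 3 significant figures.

Δv₁ = 1440 m/s

The Hohmann ellipse has a_t = (r₁ + r₂)/2 = 13445 km.
Circular speed at r = 7590 km: v_c = √(μ/r) = 7.247 km/s.
Transfer-orbit speed at the same r (vis-viva, a = a_t): v_t = √[μ(2/r − 1/a_t)] = 8.683 km/s.
Δv₁ = |v_t − v_c| = |8.683 − 7.247| = 1.436 km/s.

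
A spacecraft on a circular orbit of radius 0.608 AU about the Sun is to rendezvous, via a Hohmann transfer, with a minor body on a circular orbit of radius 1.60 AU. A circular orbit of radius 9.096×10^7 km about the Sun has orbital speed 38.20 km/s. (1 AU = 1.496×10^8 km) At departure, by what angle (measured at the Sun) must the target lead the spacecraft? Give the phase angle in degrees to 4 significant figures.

φ = 76.83°

From the circular-orbit relation v² = μ/r at r = 9.096×10^7 km: μ = v²r = (38.20)² × 9.096×10^7 = 1.32732×10^11 km³/s².
In km: r₁ = 0.608 × 1.496×10^8 = 9.09568×10^7 km; r₂ = 1.60 × 1.496×10^8 = 2.3936×10^8 km.
Semi-major axis of the transfer orbit: a_t = (9.09568×10^7 + 2.3936×10^8)/2 = 1.651584×10^8 km.
Transfer time t = π√(a_t³/μ) = 1.83026×10^7 s.
The target's mean motion on its circular orbit is ω₂ = √(μ/r₂³) = 9.83810×10^-8 rad/s.
Angle swept by the target during transfer: ω₂·t = 1.8006 rad = 103.17°.
Arrival is 180° from departure on the ellipse, so φ = 180° − 103.17° = 76.83°.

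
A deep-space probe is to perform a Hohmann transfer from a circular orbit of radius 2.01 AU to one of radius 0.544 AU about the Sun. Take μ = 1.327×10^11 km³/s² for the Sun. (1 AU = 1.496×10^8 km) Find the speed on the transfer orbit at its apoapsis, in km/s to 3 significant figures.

In km: r₁ = 2.01 × 1.496×10^8 = 3.00696×10^8 km; r₂ = 0.544 × 1.496×10^8 = 8.13824×10^7 km.
Transfer-ellipse semi-major axis a_t = (r₁ + r₂)/2 = (3.00696×10^8 + 8.13824×10^7)/2 = 1.910392×10^8 km.
At apoapsis, r = 3.00696×10^8 km.
From the vis-viva equation, v = √[μ(2/r − 1/a_t)] = 13.71 km/s.

v = 13.7 km/s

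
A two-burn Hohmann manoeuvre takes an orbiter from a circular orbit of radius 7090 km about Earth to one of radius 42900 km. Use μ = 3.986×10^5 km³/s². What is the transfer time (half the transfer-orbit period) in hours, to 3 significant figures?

t = 5.46 hours

The Hohmann ellipse has a_t = (r₁ + r₂)/2 = 24995 km.
By Kepler's third law the transfer-orbit period is T = 2π√(a_t³/μ), so t = T/2 = 19660 s.
Converting: 19660 s ÷ 3600 s/hour = 5.46 hours.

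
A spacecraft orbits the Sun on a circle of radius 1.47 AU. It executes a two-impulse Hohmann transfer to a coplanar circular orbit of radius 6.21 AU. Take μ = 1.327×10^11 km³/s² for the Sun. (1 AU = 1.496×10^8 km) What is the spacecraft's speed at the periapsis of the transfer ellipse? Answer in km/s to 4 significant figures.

v = 31.24 km/s

In km: r₁ = 1.47 × 1.496×10^8 = 2.19912×10^8 km; r₂ = 6.21 × 1.496×10^8 = 9.29016×10^8 km.
Transfer-ellipse semi-major axis a_t = (r₁ + r₂)/2 = (2.19912×10^8 + 9.29016×10^8)/2 = 5.74464×10^8 km.
The periapsis of the transfer ellipse is at r = 2.19912×10^8 km.
Applying v² = μ(2/r − 1/a_t): v = 31.24 km/s.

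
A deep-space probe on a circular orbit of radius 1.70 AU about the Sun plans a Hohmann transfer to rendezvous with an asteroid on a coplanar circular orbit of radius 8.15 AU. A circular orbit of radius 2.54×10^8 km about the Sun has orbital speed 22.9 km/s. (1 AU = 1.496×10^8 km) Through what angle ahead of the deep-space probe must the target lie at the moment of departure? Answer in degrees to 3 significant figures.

From the circular-orbit relation v² = μ/r at r = 2.54×10^8 km: μ = v²r = (22.9)² × 2.54×10^8 = 1.33200×10^11 km³/s².
In km: r₁ = 1.70 × 1.496×10^8 = 2.5432×10^8 km; r₂ = 8.15 × 1.496×10^8 = 1.21924×10^9 km.
Transfer-ellipse semi-major axis a_t = (r₁ + r₂)/2 = (2.5432×10^8 + 1.21924×10^9)/2 = 7.3678×10^8 km.
Transfer time t = π√(a_t³/μ) = 1.7215×10^8 s.
The target's mean motion on its circular orbit is ω₂ = √(μ/r₂³) = 8.5727×10^-9 rad/s.
Angle swept by the target during transfer: ω₂·t = 1.4758 rad = 84.56°.
The deep-space probe traverses 180° on the transfer ellipse, so the target must lead by 180° − 84.56° = 95.4°.

φ = 95.4°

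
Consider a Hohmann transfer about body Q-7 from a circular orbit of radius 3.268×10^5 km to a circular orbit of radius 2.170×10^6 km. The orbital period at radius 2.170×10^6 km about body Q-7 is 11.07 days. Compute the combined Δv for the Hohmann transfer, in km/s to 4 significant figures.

Δv = 18.66 km/s

From Kepler's third law T² = 4π²r³/μ at r = 2.170×10^6 km, T = 11.07 days = 11.07 × 86400 s = 9.56448×10^5 s: μ = 4π²r³/T² = 4.40977×10^8 km³/s².
The Hohmann ellipse has a_t = (r₁ + r₂)/2 = 1.2484×10^6 km.
At r₁ the circular-orbit speed is v₁ = √(μ/r₁) = 36.73 km/s.
On the transfer ellipse at r₁, vis-viva equation gives v_p = √[μ(2/r₁ − 1/a_t)] = 48.43 km/s.
First burn Δv₁ = |v_p − v₁| = 11.70 km/s.
At r₂, v₂ = √(μ/r₂) = 14.2554 km/s.
Transfer-orbit speed at r₂: v_a = √[μ(2/r₂ − 1/a_t)] = 7.29361 km/s.
Second burn Δv₂ = |v₂ − v_a| = 6.962 km/s.
Total Δv = Δv₁ + Δv₂ = 18.66 km/s.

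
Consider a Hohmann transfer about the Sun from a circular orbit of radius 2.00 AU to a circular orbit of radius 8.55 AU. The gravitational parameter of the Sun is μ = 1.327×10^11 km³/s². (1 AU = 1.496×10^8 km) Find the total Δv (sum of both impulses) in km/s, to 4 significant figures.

Δv = 9.666 km/s

In km: r₁ = 2.00 × 1.496×10^8 = 2.992×10^8 km; r₂ = 8.55 × 1.496×10^8 = 1.27908×10^9 km.
Semi-major axis of the transfer orbit: a_t = (2.992×10^8 + 1.27908×10^9)/2 = 7.8914×10^8 km.
At r₁ the circular-orbit speed is v₁ = √(μ/r₁) = 21.060 km/s.
On the transfer ellipse at r₁, vis-viva gives v_p = √[μ(2/r₁ − 1/a_t)] = 26.812 km/s.
First burn Δv₁ = |v_p − v₁| = 5.752 km/s.
At r₂, v₂ = √(μ/r₂) = 10.186 km/s.
Transfer-orbit speed at r₂: v_a = √[μ(2/r₂ − 1/a_t)] = 6.2718 km/s.
Second burn Δv₂ = |v₂ − v_a| = 3.914 km/s.
Total Δv = Δv₁ + Δv₂ = 9.666 km/s.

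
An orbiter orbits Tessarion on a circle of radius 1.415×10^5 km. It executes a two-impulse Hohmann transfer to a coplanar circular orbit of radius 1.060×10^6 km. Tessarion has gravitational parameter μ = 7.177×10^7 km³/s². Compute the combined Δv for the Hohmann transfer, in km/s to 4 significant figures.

Δv = 11.63 km/s

Transfer-ellipse semi-major axis a_t = (r₁ + r₂)/2 = (1.415×10^5 + 1.060×10^6)/2 = 6.0075×10^5 km.
Circular speed at r₁: v₁ = √(μ/r₁) = √(7.177×10^7/1.415×10^5) = 22.5213 km/s.
On the transfer ellipse at r₁, vis-viva equation gives v_p = √[μ(2/r₁ − 1/a_t)] = 29.9157 km/s.
First burn Δv₁ = |v_p − v₁| = 7.394 km/s.
Circular speed at r₂: v₂ = √(μ/r₂) = 8.228 km/s.
Transfer-orbit speed at r₂: v_a = √[μ(2/r₂ − 1/a_t)] = 3.993 km/s.
Second burn Δv₂ = |v₂ − v_a| = 4.235 km/s.
Total Δv = Δv₁ + Δv₂ = 11.63 km/s.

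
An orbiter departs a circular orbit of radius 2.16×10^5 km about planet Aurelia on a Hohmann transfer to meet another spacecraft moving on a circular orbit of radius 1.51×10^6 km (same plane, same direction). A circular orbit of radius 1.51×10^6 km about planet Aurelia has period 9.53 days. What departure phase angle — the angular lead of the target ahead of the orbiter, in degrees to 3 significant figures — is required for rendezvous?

φ = 102°

From Kepler's third law T² = 4π²r³/μ at r = 1.51×10^6 km, T = 9.53 days = 9.53 × 86400 s = 8.23392×10^5 s: μ = 4π²r³/T² = 2.00483×10^8 km³/s².
The Hohmann ellipse has a_t = (r₁ + r₂)/2 = 8.630×10^5 km.
Transfer time t = π√(a_t³/μ) = 1.7788×10^5 s.
Target angular speed ω₂ = √(μ/r₂³) = 7.6309×10^-6 rad/s.
Angle swept by the target during transfer: ω₂·t = 1.3574 rad = 77.77°.
Arrival is 180° from departure on the ellipse, so φ = 180° − 77.77° = 102°.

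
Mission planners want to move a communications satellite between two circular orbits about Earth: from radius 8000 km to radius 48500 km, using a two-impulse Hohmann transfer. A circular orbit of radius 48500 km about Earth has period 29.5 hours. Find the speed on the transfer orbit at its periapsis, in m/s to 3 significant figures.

From Kepler's third law T² = 4π²r³/μ at r = 48500 km, T = 29.5 hours = 29.5 × 3600 s = 1.062×10^5 s: μ = 4π²r³/T² = 3.99334×10^5 km³/s².
Transfer-ellipse semi-major axis a_t = (r₁ + r₂)/2 = (8000 + 48500)/2 = 28250 km.
At periapsis, r = 8000 km.
From the vis-viva equation, v = √[μ(2/r − 1/a_t)] = 9.257 km/s.

v = 9260 m/s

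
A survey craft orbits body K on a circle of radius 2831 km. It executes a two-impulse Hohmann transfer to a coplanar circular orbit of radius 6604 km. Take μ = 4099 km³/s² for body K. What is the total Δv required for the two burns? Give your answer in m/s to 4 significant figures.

Δv = 397.9 m/s

Semi-major axis of the transfer orbit: a_t = (2831 + 6604)/2 = 4717.5 km.
Circular speed at r₁: v₁ = √(μ/r₁) = √(4099/2831) = 1.2033 km/s.
On the transfer ellipse at r₁, vis-viva gives v_p = √[μ(2/r₁ − 1/a_t)] = 1.4237 km/s.
First burn Δv₁ = |v_p − v₁| = 0.2204 km/s.
Circular speed at r₂: v₂ = √(μ/r₂) = 0.7878 km/s.
Transfer-orbit speed at r₂: v_a = √[μ(2/r₂ − 1/a_t)] = 0.6103 km/s.
Second burn Δv₂ = |v₂ − v_a| = 0.1775 km/s.
Δv = Δv₁ + Δv₂ = 0.2204 + 0.1775 = 0.3979 km/s.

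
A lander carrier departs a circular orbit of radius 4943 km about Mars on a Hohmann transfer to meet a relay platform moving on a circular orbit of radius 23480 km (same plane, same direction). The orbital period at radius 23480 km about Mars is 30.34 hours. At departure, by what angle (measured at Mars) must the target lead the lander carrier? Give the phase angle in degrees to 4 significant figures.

φ = 95.24°

From Kepler's third law T² = 4π²r³/μ at r = 23480 km, T = 30.34 hours = 30.34 × 3600 s = 1.09224×10^5 s: μ = 4π²r³/T² = 42836.9 km³/s².
The Hohmann ellipse has a_t = (r₁ + r₂)/2 = 14211.5 km.
Transfer time t = π√(a_t³/μ) = 25716 s.
The target's mean motion on its circular orbit is ω₂ = √(μ/r₂³) = 5.7526×10^-5 rad/s.
Angle swept by the target during transfer: ω₂·t = 1.4793 rad = 84.76°.
The lander carrier traverses 180° on the transfer ellipse, so the target must lead by 180° − 84.76° = 95.24°.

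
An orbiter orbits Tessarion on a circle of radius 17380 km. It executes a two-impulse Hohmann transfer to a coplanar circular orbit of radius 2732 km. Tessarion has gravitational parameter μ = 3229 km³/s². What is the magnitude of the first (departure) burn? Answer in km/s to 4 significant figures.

Δv₁ = 0.2064 km/s

Semi-major axis of the transfer orbit: a_t = (17380 + 2732)/2 = 10056 km.
On the circular orbit at r = 17380 km, v_c = √(μ/r) = 0.43103 km/s.
Transfer-orbit speed at the same r (vis-viva, a = a_t): v_t = √[μ(2/r − 1/a_t)] = 0.22467 km/s.
Δv₁ = |v_t − v_c| = |0.22467 − 0.43103| = 0.2064 km/s.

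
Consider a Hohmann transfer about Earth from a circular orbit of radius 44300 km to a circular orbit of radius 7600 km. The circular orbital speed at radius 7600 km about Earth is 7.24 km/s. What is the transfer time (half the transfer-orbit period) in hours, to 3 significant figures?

From the circular-orbit relation v² = μ/r at r = 7600 km: μ = v²r = (7.24)² × 7600 = 3.98374×10^5 km³/s².
Transfer-ellipse semi-major axis a_t = (r₁ + r₂)/2 = (44300 + 7600)/2 = 25950 km.
Transfer time t = π√(a_t³/μ) = π√((25950)³ / 3.98374×10^5) = 20810 s.
Converting: 20810 s ÷ 3600 s/hour = 5.78 hours.

t = 5.78 hours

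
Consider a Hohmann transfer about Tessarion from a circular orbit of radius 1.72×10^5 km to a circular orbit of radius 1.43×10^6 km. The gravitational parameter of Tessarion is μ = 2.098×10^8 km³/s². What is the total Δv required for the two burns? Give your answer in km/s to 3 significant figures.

Δv = 18.2 km/s

Transfer-ellipse semi-major axis a_t = (r₁ + r₂)/2 = (1.720×10^5 + 1.430×10^6)/2 = 8.010×10^5 km.
At r₁ the circular-orbit speed is v₁ = √(μ/r₁) = 34.925 km/s.
On the transfer ellipse at r₁, vis-viva gives v_p = √[μ(2/r₁ − 1/a_t)] = 46.665 km/s.
First burn Δv₁ = |v_p − v₁| = 11.74 km/s.
Circular speed at r₂: v₂ = √(μ/r₂) = 12.113 km/s.
Transfer-orbit speed at r₂: v_a = √[μ(2/r₂ − 1/a_t)] = 5.6128 km/s.
Second burn Δv₂ = |v₂ − v_a| = 6.500 km/s.
Total Δv = Δv₁ + Δv₂ = 18.24 km/s.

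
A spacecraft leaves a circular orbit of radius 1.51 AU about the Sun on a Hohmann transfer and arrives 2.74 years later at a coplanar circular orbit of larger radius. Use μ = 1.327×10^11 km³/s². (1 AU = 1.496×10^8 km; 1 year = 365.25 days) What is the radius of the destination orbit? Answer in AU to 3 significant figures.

r₂ = 4.71 AU

In km: r₁ = 1.51 × 1.496×10^8 = 2.25896×10^8 km.
Transfer time t = 2.74 years × 365.25 × 86400 s = 8.6467824×10^7 s, and t = π√(a_t³/μ).
So a_t = (μ t²/π²)^(1/3) = (1.327×10^11 × (8.6467824×10^7)² / π²)^(1/3) = 4.6497×10^8 km.
Since a_t = (r₁ + r₂)/2, r₂ = 2a_t − r₁ = 2×4.6497×10^8 − 2.25896×10^8 = 7.04044×10^8 km.
In AU: r₂ = 7.04044×10^8 / 1.496×10^8 = 4.71 AU.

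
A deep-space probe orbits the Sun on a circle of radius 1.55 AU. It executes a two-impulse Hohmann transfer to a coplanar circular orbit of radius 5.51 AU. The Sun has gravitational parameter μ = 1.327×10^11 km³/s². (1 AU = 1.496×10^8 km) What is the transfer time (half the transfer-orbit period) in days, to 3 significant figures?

t = 1210 days

In km: r₁ = 1.55 × 1.496×10^8 = 2.3188×10^8 km; r₂ = 5.51 × 1.496×10^8 = 8.24296×10^8 km.
Semi-major axis of the transfer orbit: a_t = (2.3188×10^8 + 8.24296×10^8)/2 = 5.28088×10^8 km.
Half the transfer-orbit period gives t = π√(a_t³/μ) = 1.047×10^8 s.
Converting: 1.047×10^8 s ÷ 86400 s/day = 1210 days.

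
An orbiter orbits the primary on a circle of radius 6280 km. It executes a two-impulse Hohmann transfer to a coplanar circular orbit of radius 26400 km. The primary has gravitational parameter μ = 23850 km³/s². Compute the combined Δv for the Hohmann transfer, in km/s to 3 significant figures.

Transfer-ellipse semi-major axis a_t = (r₁ + r₂)/2 = (6280 + 26400)/2 = 16340 km.
At r₁ the circular-orbit speed is v₁ = √(μ/r₁) = 1.9488 km/s.
Transfer-orbit speed at r₁ (v² = μ(2/r − 1/a)): v_p = √[μ(2/r₁ − 1/a_t)] = 2.4771 km/s.
First burn Δv₁ = |v_p − v₁| = 0.5283 km/s.
Circular speed at r₂: v₂ = √(μ/r₂) = 0.95048 km/s.
Transfer-orbit speed at r₂: v_a = √[μ(2/r₂ − 1/a_t)] = 0.58925 km/s.
Second burn Δv₂ = |v₂ − v_a| = 0.3612 km/s.
Δv = Δv₁ + Δv₂ = 0.5283 + 0.3612 = 0.8895 km/s.

Δv = 0.890 km/s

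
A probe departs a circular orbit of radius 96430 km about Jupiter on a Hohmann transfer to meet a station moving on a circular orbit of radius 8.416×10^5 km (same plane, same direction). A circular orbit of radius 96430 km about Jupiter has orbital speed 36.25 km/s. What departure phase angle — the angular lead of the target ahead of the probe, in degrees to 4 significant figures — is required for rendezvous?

φ = 105.1°

From the circular-orbit relation v² = μ/r at r = 96430 km: μ = v²r = (36.25)² × 96430 = 1.26715×10^8 km³/s².
Transfer-ellipse semi-major axis a_t = (r₁ + r₂)/2 = (96430 + 8.416×10^5)/2 = 4.69015×10^5 km.
The half-period of the transfer ellipse is t = π√(a_t³/μ) = 89642.90 s.
Target angular speed ω₂ = √(μ/r₂³) = 1.457993×10^-5 rad/s.
Angle swept by the target during transfer: ω₂·t = 1.306987 rad = 74.88°.
The probe traverses 180° on the transfer ellipse, so the target must lead by 180° − 74.88° = 105.1°.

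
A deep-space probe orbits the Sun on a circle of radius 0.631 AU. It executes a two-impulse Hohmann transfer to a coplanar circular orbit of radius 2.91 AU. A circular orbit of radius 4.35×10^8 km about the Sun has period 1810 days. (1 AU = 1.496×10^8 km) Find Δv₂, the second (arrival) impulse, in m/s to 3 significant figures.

Δv₂ = 7040 m/s

From Kepler's third law T² = 4π²r³/μ at r = 4.35×10^8 km, T = 1810 days = 1810 × 86400 s = 1.56384×10^8 s: μ = 4π²r³/T² = 1.32875×10^11 km³/s².
In km: r₁ = 0.631 × 1.496×10^8 = 9.43976×10^7 km; r₂ = 2.91 × 1.496×10^8 = 4.35336×10^8 km.
Transfer-ellipse semi-major axis a_t = (r₁ + r₂)/2 = (9.43976×10^7 + 4.35336×10^8)/2 = 2.648668×10^8 km.
On the circular orbit at r = 4.35336×10^8 km, v_c = √(μ/r) = 17.471 km/s.
Vis-viva on the transfer ellipse at r = 4.35336×10^8 km gives v_t = √[μ(2/r − 1/a_t)] = 10.430 km/s.
Δv₂ = |v_t − v_c| = |10.430 − 17.471| = 7.041 km/s.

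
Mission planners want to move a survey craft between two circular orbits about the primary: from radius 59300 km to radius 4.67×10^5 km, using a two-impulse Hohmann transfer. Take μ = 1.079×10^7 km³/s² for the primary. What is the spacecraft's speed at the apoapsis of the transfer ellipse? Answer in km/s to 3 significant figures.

Transfer-ellipse semi-major axis a_t = (r₁ + r₂)/2 = (59300 + 4.670×10^5)/2 = 2.6315×10^5 km.
At apoapsis, r = 4.670×10^5 km.
Applying v² = μ(2/r − 1/a_t): v = 2.282 km/s.

v = 2.28 km/s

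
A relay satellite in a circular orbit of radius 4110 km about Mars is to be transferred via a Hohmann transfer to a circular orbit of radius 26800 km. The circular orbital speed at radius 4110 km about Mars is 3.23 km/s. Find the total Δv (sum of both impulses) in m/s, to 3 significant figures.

From the circular-orbit relation v² = μ/r at r = 4110 km: μ = v²r = (3.23)² × 4110 = 42879.2 km³/s².
Transfer-ellipse semi-major axis a_t = (r₁ + r₂)/2 = (4110 + 26800)/2 = 15455 km.
Circular speed at r₁: v₁ = √(μ/r₁) = √(42879.2/4110) = 3.230 km/s.
On the transfer ellipse at r₁, vis-viva gives v_p = √[μ(2/r₁ − 1/a_t)] = 4.253 km/s.
First burn Δv₁ = |v_p − v₁| = 1.023 km/s.
At r₂, v₂ = √(μ/r₂) = 1.2649 km/s.
Transfer-orbit speed at r₂: v_a = √[μ(2/r₂ − 1/a_t)] = 0.65229 km/s.
Second burn Δv₂ = |v₂ − v_a| = 0.6126 km/s.
Δv = Δv₁ + Δv₂ = 1.023 + 0.6126 = 1.636 km/s.

Δv = 1640 m/s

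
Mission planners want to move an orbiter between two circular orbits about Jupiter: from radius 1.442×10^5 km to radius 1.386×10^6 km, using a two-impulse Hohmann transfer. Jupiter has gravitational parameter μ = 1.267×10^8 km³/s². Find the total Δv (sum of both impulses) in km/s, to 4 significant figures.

Δv = 15.66 km/s

Transfer-ellipse semi-major axis a_t = (r₁ + r₂)/2 = (1.442×10^5 + 1.386×10^6)/2 = 7.651×10^5 km.
Circular speed at r₁: v₁ = √(μ/r₁) = √(1.267×10^8/1.442×10^5) = 29.642 km/s.
On the transfer ellipse at r₁, vis-viva equation gives v_p = √[μ(2/r₁ − 1/a_t)] = 39.896 km/s.
First burn Δv₁ = |v_p − v₁| = 10.25 km/s.
At r₂, v₂ = √(μ/r₂) = 9.561 km/s.
Transfer-orbit speed at r₂: v_a = √[μ(2/r₂ − 1/a_t)] = 4.151 km/s.
Second burn Δv₂ = |v₂ − v_a| = 5.410 km/s.
Δv = Δv₁ + Δv₂ = 10.25 + 5.410 = 15.66 km/s.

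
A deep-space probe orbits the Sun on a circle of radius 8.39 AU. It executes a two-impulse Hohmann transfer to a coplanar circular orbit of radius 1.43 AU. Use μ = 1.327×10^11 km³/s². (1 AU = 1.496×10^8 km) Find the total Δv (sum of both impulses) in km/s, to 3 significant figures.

In km: r₁ = 8.39 × 1.496×10^8 = 1.255144×10^9 km; r₂ = 1.43 × 1.496×10^8 = 2.13928×10^8 km.
The Hohmann ellipse has a_t = (r₁ + r₂)/2 = 7.34536×10^8 km.
Circular speed at r₁: v₁ = √(μ/r₁) = √(1.327×10^11/1.255144×10^9) = 10.282 km/s.
On the transfer ellipse at r₁, vis-viva gives v_a = √[μ(2/r₁ − 1/a_t)] = 5.5490 km/s.
First burn Δv₁ = |v_a − v₁| = 4.733 km/s.
Circular speed at r₂: v₂ = √(μ/r₂) = 24.906 km/s.
Transfer-orbit speed at r₂: v_p = √[μ(2/r₂ − 1/a_t)] = 32.557 km/s.
Second burn Δv₂ = |v₂ − v_p| = 7.651 km/s.
Δv = Δv₁ + Δv₂ = 4.733 + 7.651 = 12.38 km/s.

Δv = 12.4 km/s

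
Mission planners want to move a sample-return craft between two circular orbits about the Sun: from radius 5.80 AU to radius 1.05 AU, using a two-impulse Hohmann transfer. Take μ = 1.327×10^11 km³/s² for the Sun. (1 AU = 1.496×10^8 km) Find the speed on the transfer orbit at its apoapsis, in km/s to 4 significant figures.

In km: r₁ = 5.80 × 1.496×10^8 = 8.6768×10^8 km; r₂ = 1.05 × 1.496×10^8 = 1.5708×10^8 km.
Semi-major axis of the transfer orbit: a_t = (8.6768×10^8 + 1.5708×10^8)/2 = 5.1238×10^8 km.
The apoapsis of the transfer ellipse is at r = 8.6768×10^8 km.
Applying v² = μ(2/r − 1/a_t): v = 6.847 km/s.

v = 6.847 km/s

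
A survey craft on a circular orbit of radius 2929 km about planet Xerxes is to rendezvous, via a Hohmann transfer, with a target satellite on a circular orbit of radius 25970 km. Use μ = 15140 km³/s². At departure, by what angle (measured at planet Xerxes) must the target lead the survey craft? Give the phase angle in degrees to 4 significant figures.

φ = 105.3°

The Hohmann ellipse has a_t = (r₁ + r₂)/2 = 14449.5 km.
The half-period of the transfer ellipse is t = π√(a_t³/μ) = 44347 s.
The target's mean motion on its circular orbit is ω₂ = √(μ/r₂³) = 2.9401×10^-5 rad/s.
Angle swept by the target during transfer: ω₂·t = 1.3038 rad = 74.70°.
The survey craft traverses 180° on the transfer ellipse, so the target must lead by 180° − 74.70° = 105.3°.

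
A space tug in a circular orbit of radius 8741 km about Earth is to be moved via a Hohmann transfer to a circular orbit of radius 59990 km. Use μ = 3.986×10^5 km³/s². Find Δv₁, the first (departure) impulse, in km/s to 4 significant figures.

Semi-major axis of the transfer orbit: a_t = (8741 + 59990)/2 = 34365.5 km.
On the circular orbit at r = 8741 km, v_c = √(μ/r) = 6.753 km/s.
Transfer-orbit speed at the same r (vis-viva, a = a_t): v_t = √[μ(2/r − 1/a_t)] = 8.922 km/s.
Δv₁ = |v_t − v_c| = |8.922 − 6.753| = 2.169 km/s.

Δv₁ = 2.169 km/s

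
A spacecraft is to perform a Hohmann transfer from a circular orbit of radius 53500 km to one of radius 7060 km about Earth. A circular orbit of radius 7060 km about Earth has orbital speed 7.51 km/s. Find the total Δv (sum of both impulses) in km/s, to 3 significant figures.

From the circular-orbit relation v² = μ/r at r = 7060 km: μ = v²r = (7.51)² × 7060 = 3.98185×10^5 km³/s².
The Hohmann ellipse has a_t = (r₁ + r₂)/2 = 30280 km.
At r₁ the circular-orbit speed is v₁ = √(μ/r₁) = 2.728 km/s.
Transfer-orbit speed at r₁ (vis-viva equation): v_a = √[μ(2/r₁ − 1/a_t)] = 1.317 km/s.
First burn Δv₁ = |v_a − v₁| = 1.411 km/s.
At r₂, v₂ = √(μ/r₂) = 7.510 km/s.
Transfer-orbit speed at r₂: v_p = √[μ(2/r₂ − 1/a_t)] = 9.982 km/s.
Second burn Δv₂ = |v₂ − v_p| = 2.472 km/s.
Δv = Δv₁ + Δv₂ = 1.411 + 2.472 = 3.883 km/s.

Δv = 3.88 km/s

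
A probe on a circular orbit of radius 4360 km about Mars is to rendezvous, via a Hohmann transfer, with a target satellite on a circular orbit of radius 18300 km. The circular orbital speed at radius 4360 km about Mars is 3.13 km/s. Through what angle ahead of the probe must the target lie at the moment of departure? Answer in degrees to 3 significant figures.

From the circular-orbit relation v² = μ/r at r = 4360 km: μ = v²r = (3.13)² × 4360 = 42714.5 km³/s².
Semi-major axis of the transfer orbit: a_t = (4360 + 18300)/2 = 11330 km.
The half-period of the transfer ellipse is t = π√(a_t³/μ) = 18330 s.
The target's mean motion on its circular orbit is ω₂ = √(μ/r₂³) = 8.349×10^-5 rad/s.
Angle swept by the target during transfer: ω₂·t = 1.5304 rad = 87.69°.
Arrival is 180° from departure on the ellipse, so φ = 180° − 87.69° = 92.3°.

φ = 92.3°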